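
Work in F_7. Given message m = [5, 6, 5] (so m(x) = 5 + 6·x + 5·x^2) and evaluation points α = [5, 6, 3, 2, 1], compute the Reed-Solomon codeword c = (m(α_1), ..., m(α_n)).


c = [6, 4, 5, 2, 2]

Message polynomial: m(x) = 5 + 6·x + 5·x^2 (mod 7).
For each evaluation point α_i, compute m(α_i) mod 7:
  α_1 = 5: Horner steps 5 → 3 → 6, so m(5) = 6.
  α_2 = 6: Horner steps 5 → 1 → 4, so m(6) = 4.
  α_3 = 3: Horner steps 5 → 0 → 5, so m(3) = 5.
  α_4 = 2: Horner steps 5 → 2 → 2, so m(2) = 2.
  α_5 = 1: Horner steps 5 → 4 → 2, so m(1) = 2.
Codeword c = [6, 4, 5, 2, 2] ∈ F_7^5.


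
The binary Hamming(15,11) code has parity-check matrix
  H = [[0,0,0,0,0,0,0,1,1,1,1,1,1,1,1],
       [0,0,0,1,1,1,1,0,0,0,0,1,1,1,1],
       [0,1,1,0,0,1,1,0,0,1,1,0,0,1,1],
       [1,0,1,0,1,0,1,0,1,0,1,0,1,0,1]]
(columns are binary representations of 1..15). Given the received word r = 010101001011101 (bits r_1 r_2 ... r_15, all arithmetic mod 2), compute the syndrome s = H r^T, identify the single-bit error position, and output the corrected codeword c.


s = (1, 1, 0, 0)^T, error position = 12, corrected codeword c = 010101001010101

Compute s = H r^T mod 2 one row at a time:
  s_1 = 0 + 1 + 0 + 1 + 1 + 1 + 0 + 1 = 5 ≡ 1 (mod 2).
  s_2 = 1 + 0 + 1 + 0 + 1 + 1 + 0 + 1 = 5 ≡ 1 (mod 2).
  s_3 = 1 + 0 + 1 + 0 + 0 + 1 + 0 + 1 = 4 ≡ 0 (mod 2).
  s_4 = 0 + 0 + 0 + 0 + 1 + 1 + 1 + 1 = 4 ≡ 0 (mod 2).
s = (1, 1, 0, 0)^T — this equals column 12 of H (binary 1100), so error is at position 12.
Correct: flip bit 12 of r = 010101001011101 to get c = 010101001010101.


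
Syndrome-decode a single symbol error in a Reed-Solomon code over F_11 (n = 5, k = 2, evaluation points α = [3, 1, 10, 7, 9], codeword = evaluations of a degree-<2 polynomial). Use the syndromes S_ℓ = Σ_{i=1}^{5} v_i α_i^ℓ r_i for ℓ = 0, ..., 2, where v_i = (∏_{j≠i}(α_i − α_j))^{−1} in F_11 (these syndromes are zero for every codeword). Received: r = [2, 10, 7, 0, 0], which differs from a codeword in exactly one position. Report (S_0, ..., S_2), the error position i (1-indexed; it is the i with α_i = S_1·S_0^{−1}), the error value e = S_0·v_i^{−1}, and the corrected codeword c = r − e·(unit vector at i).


S = (3, 10, 4), error at position 4, error magnitude e = 3, c = [2, 10, 7, 8, 0].

Step 1: column multipliers v_i = (∏_{j≠i}(α_i − α_j))^{−1} mod 11.
  i = 1 (α = 3): (3−1)(3−10)(3−7)(3−9) = 2·(−7)·(−4)·(−6) = −336 ≡ 5, so v_1 = 5^{−1} = 9 (mod 11).
  i = 2 (α = 1): (1−3)(1−10)(1−7)(1−9) = (−2)·(−9)·(−6)·(−8) = 864 ≡ 6, so v_2 = 6^{−1} = 2 (mod 11).
  i = 3 (α = 10): (10−3)(10−1)(10−7)(10−9) = 7·9·3·1 = 189 ≡ 2, so v_3 = 2^{−1} = 6 (mod 11).
  i = 4 (α = 7): (7−3)(7−1)(7−10)(7−9) = 4·6·(−3)·(−2) = 144 ≡ 1, so v_4 = 1^{−1} = 1 (mod 11).
  i = 5 (α = 9): (9−3)(9−1)(9−10)(9−7) = 6·8·(−1)·2 = −96 ≡ 3, so v_5 = 3^{−1} = 4 (mod 11).
  v = [9, 2, 6, 1, 4].
Step 2: syndromes of r = [2, 10, 7, 0, 0] (all sums mod 11).
  S_0 = Σ v_i r_i = 9·2 + 2·10 + 6·7 + 1·0 + 4·0 = 80 ≡ 3.
  S_1 = Σ v_i α_i r_i = 9·3·2 + 2·1·10 + 6·10·7 + 1·7·0 + 4·9·0 = 494 ≡ 10.
  α_i^2 mod 11 = [9, 1, 1, 5, 4].
  S_2 = Σ v_i α_i^2 r_i = 9·9·2 + 2·1·10 + 6·1·7 + 1·5·0 + 4·4·0 = 224 ≡ 4.
  S = (3, 10, 4) ≠ 0, so r is not a codeword (an error is present).
Step 3: locate the error. For a single error e at position i, S_ℓ = v_i·e·α_i^ℓ, so α_err = S_1/S_0.
  S_0^{−1} = 3^{−1} = 4 (mod 11), so α_err = 10·4 = 40 ≡ 7 = α_4. Error position i = 4.
  Consistency check: S_2/S_1 = 4·10 = 40 ≡ 7 = α_err ✓ (single-error assumption holds).
Step 4: error magnitude e = S_0/v_4 = S_0·∏_{j≠4}(α_4 − α_j) = 3·1 = 3 ≡ 3 (mod 11).
Step 5: correct position 4: c_4 = r_4 − e = 0 − 3 ≡ 8 (mod 11). Hence c = [2, 10, 7, 8, 0].
  Check: interpolating c through the α_i gives m(x) = 3 + 7·x (degree < 2) with m(α_i) = c_i for every i, so c is indeed a codeword.


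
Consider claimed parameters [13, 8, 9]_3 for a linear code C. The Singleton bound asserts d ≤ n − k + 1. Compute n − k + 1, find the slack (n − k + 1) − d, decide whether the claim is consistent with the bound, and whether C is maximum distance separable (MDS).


Singleton RHS = n − k + 1 = 6, slack = -3, bound violated (no such code; not MDS).

Singleton bound: d ≤ n − k + 1.
Here n = 13, k = 8, so n − k + 1 = 6.
Given d = 9, check d ≤ 6: NO.
Slack = (n − k + 1) − d = -3.
The slack is negative: d = 9 exceeds n − k + 1 = 6 by 3, so the Singleton bound is violated and no linear [13, 8, 9]_3 code can exist. In particular it is not MDS (MDS requires d = n − k + 1 exactly).
Description: the claimed parameters are [13, 8, 9]_3; such a code would be impossible (violates the Singleton bound).


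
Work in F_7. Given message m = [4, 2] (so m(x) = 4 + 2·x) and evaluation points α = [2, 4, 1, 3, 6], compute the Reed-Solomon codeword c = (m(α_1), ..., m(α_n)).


c = [1, 5, 6, 3, 2]

Message polynomial: m(x) = 4 + 2·x (mod 7).
For each evaluation point α_i, compute m(α_i) mod 7:
  α_1 = 2: Horner steps 2 → 1, so m(2) = 1.
  α_2 = 4: Horner steps 2 → 5, so m(4) = 5.
  α_3 = 1: Horner steps 2 → 6, so m(1) = 6.
  α_4 = 3: Horner steps 2 → 3, so m(3) = 3.
  α_5 = 6: Horner steps 2 → 2, so m(6) = 2.
Codeword c = [1, 5, 6, 3, 2] ∈ F_7^5.


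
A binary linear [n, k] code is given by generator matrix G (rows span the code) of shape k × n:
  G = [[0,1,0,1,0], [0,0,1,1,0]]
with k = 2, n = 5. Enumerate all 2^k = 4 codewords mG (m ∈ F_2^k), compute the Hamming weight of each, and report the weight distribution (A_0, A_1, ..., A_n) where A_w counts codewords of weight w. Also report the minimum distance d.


Weight distribution: A_0 = 1, A_2 = 3. Minimum distance d = 2.

Enumerate all 2^2 = 4 messages m ∈ F_2^2.
For each, compute codeword c = mG in F_2^5, then tally its weight.
  m = 00 → c = 00000, weight = 0.
  m = 10 → c = 01010, weight = 2.
  m = 01 → c = 00110, weight = 2.
  m = 11 → c = 01100, weight = 2.
Tally weights:
  weight 0: 1 codewords.
  weight 2: 3 codewords.
Minimum distance d = smallest w > 0 with A_w > 0 = 2.
Sanity: Σ A_w = 4 = 2^2 = 4 ✓.


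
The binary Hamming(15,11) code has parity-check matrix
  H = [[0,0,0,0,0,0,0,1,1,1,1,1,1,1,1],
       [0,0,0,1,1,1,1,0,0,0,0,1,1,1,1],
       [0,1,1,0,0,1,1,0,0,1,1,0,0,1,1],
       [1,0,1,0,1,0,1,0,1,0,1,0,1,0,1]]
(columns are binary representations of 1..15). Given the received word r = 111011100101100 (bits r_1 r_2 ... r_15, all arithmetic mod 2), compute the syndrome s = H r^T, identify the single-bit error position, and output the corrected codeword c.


s = (1, 1, 1, 1)^T, error position = 15, corrected codeword c = 111011100101101

Compute s = H r^T mod 2 one row at a time:
  s_1 = 0 + 0 + 1 + 0 + 1 + 1 + 0 + 0 = 3 ≡ 1 (mod 2).
  s_2 = 0 + 1 + 1 + 1 + 1 + 1 + 0 + 0 = 5 ≡ 1 (mod 2).
  s_3 = 1 + 1 + 1 + 1 + 1 + 0 + 0 + 0 = 5 ≡ 1 (mod 2).
  s_4 = 1 + 1 + 1 + 1 + 0 + 0 + 1 + 0 = 5 ≡ 1 (mod 2).
s = (1, 1, 1, 1)^T — this equals column 15 of H (binary 1111), so error is at position 15.
Correct: flip bit 15 of r = 111011100101100 to get c = 111011100101101.


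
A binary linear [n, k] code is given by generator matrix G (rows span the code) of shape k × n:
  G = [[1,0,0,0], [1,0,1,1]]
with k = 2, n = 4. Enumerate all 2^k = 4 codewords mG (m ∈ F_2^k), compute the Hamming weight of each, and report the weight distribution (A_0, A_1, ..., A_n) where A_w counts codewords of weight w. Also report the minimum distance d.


Weight distribution: A_0 = 1, A_1 = 1, A_2 = 1, A_3 = 1. Minimum distance d = 1.

Enumerate all 2^2 = 4 messages m ∈ F_2^2.
For each, compute codeword c = mG in F_2^4, then tally its weight.
  m = 00 → c = 0000, weight = 0.
  m = 10 → c = 1000, weight = 1.
  m = 01 → c = 1011, weight = 3.
  m = 11 → c = 0011, weight = 2.
Tally weights:
  weight 0: 1 codewords.
  weight 1: 1 codewords.
  weight 2: 1 codewords.
  weight 3: 1 codewords.
Minimum distance d = smallest w > 0 with A_w > 0 = 1.
Sanity: Σ A_w = 4 = 2^2 = 4 ✓.


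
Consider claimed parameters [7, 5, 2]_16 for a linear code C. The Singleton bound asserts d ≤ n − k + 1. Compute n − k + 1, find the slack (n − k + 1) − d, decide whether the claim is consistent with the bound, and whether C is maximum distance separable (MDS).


Singleton RHS = n − k + 1 = 3, slack = 1, bound satisfied, not MDS.

Singleton bound: d ≤ n − k + 1.
Here n = 7, k = 5, so n − k + 1 = 3.
Given d = 2, check d ≤ 3: YES.
Slack = (n − k + 1) − d = 1.
The code is NOT MDS (slack = 1 > 0).
Description: the claimed parameters are [7, 5, 2]_16; such a code would be non-MDS.


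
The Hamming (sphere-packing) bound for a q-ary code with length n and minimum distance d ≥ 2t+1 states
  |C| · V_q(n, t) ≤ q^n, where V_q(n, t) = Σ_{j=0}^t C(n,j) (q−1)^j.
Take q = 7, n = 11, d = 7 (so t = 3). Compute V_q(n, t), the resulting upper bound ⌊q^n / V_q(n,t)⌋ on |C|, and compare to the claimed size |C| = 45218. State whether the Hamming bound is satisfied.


V_q(n, t) = 37687, q^n = 1977326743, Hamming bound = 52467, |C| = 45218 ≤ bound (satisfied).

Step 1: Compute V_q(n, t) = Σ_{j=0}^3 C(n, j) (q−1)^j.
  j = 0: C(11,0)·(6)^0 = 1·1 = 1.
  j = 1: C(11,1)·(6)^1 = 11·6 = 66.
  j = 2: C(11,2)·(6)^2 = 55·36 = 1980.
  j = 3: C(11,3)·(6)^3 = 165·216 = 35640.
  V_q(n, t) = 1 + 66 + 1980 + 35640 = 37687.
Step 2: q^n = 7^11 = 1977326743.
Step 3: Hamming bound ⌊q^n / V_q(n,t)⌋ = ⌊1977326743/37687⌋ = 52467.
Step 4: Compare |C| = 45218 to 52467: satisfied.
The claimed |C| lies below the Hamming bound.


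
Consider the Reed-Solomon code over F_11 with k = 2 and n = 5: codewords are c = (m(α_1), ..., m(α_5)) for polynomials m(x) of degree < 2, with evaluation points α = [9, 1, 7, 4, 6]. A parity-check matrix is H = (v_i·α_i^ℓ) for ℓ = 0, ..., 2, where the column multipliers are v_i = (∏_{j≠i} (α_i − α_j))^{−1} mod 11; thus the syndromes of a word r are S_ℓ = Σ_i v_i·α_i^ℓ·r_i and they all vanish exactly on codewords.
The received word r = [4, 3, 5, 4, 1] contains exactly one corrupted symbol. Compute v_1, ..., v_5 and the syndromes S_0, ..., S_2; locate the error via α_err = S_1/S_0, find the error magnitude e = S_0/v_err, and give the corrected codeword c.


S = (10, 2, 7), error at position 1, error magnitude e = 2, c = [2, 3, 5, 4, 1].

Step 1: column multipliers v_i = (∏_{j≠i}(α_i − α_j))^{−1} mod 11.
  i = 1 (α = 9): (9−1)(9−7)(9−4)(9−6) = 8·2·5·3 = 240 ≡ 9, so v_1 = 9^{−1} = 5 (mod 11).
  i = 2 (α = 1): (1−9)(1−7)(1−4)(1−6) = (−8)·(−6)·(−3)·(−5) = 720 ≡ 5, so v_2 = 5^{−1} = 9 (mod 11).
  i = 3 (α = 7): (7−9)(7−1)(7−4)(7−6) = (−2)·6·3·1 = −36 ≡ 8, so v_3 = 8^{−1} = 7 (mod 11).
  i = 4 (α = 4): (4−9)(4−1)(4−7)(4−6) = (−5)·3·(−3)·(−2) = −90 ≡ 9, so v_4 = 9^{−1} = 5 (mod 11).
  i = 5 (α = 6): (6−9)(6−1)(6−7)(6−4) = (−3)·5·(−1)·2 = 30 ≡ 8, so v_5 = 8^{−1} = 7 (mod 11).
  v = [5, 9, 7, 5, 7].
Step 2: syndromes of r = [4, 3, 5, 4, 1] (all sums mod 11).
  S_0 = Σ v_i r_i = 5·4 + 9·3 + 7·5 + 5·4 + 7·1 = 109 ≡ 10.
  S_1 = Σ v_i α_i r_i = 5·9·4 + 9·1·3 + 7·7·5 + 5·4·4 + 7·6·1 = 574 ≡ 2.
  α_i^2 mod 11 = [4, 1, 5, 5, 3].
  S_2 = Σ v_i α_i^2 r_i = 5·4·4 + 9·1·3 + 7·5·5 + 5·5·4 + 7·3·1 = 403 ≡ 7.
  S = (10, 2, 7) ≠ 0, so r is not a codeword (an error is present).
Step 3: locate the error. For a single error e at position i, S_ℓ = v_i·e·α_i^ℓ, so α_err = S_1/S_0.
  S_0^{−1} = 10^{−1} = 10 (mod 11), so α_err = 2·10 = 20 ≡ 9 = α_1. Error position i = 1.
  Consistency check: S_2/S_1 = 7·6 = 42 ≡ 9 = α_err ✓ (single-error assumption holds).
Step 4: error magnitude e = S_0/v_1 = S_0·∏_{j≠1}(α_1 − α_j) = 10·9 = 90 ≡ 2 (mod 11).
Step 5: correct position 1: c_1 = r_1 − e = 4 − 2 ≡ 2 (mod 11). Hence c = [2, 3, 5, 4, 1].
  Check: interpolating c through the α_i gives m(x) = 10 + 4·x (degree < 2) with m(α_i) = c_i for every i, so c is indeed a codeword.


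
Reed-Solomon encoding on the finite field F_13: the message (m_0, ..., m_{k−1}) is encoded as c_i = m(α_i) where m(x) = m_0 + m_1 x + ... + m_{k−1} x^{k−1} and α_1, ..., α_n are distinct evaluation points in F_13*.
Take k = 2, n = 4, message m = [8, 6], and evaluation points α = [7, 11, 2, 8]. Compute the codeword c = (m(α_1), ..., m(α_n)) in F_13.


c = [11, 9, 7, 4]

Message polynomial: m(x) = 8 + 6·x (mod 13).
For each evaluation point α_i, compute m(α_i) mod 13:
  α_1 = 7: Horner steps 6 → 11, so m(7) = 11.
  α_2 = 11: Horner steps 6 → 9, so m(11) = 9.
  α_3 = 2: Horner steps 6 → 7, so m(2) = 7.
  α_4 = 8: Horner steps 6 → 4, so m(8) = 4.
Codeword c = [11, 9, 7, 4] ∈ F_13^4.


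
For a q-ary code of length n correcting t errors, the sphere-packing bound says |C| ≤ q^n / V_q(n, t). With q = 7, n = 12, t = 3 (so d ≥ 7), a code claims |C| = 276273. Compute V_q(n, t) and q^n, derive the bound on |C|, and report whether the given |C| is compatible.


V_q(n, t) = 49969, q^n = 13841287201, Hamming bound = 276997, |C| = 276273 ≤ bound (satisfied).

Step 1: Compute V_q(n, t) = Σ_{j=0}^3 C(n, j) (q−1)^j.
  j = 0: C(12,0)·(6)^0 = 1·1 = 1.
  j = 1: C(12,1)·(6)^1 = 12·6 = 72.
  j = 2: C(12,2)·(6)^2 = 66·36 = 2376.
  j = 3: C(12,3)·(6)^3 = 220·216 = 47520.
  V_q(n, t) = 1 + 72 + 2376 + 47520 = 49969.
Step 2: q^n = 7^12 = 13841287201.
Step 3: Hamming bound ⌊q^n / V_q(n,t)⌋ = ⌊13841287201/49969⌋ = 276997.
Step 4: Compare |C| = 276273 to 276997: satisfied.
The claimed |C| lies below the Hamming bound.


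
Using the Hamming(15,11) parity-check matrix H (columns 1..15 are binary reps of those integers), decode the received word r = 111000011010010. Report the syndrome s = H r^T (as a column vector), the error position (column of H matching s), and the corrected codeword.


s = (0, 1, 0, 0)^T, error position = 4, corrected codeword c = 111100011010010

Compute s = H r^T mod 2 one row at a time:
  s_1 = 1 + 1 + 0 + 1 + 0 + 0 + 1 + 0 = 4 ≡ 0 (mod 2).
  s_2 = 0 + 0 + 0 + 0 + 0 + 0 + 1 + 0 = 1 ≡ 1 (mod 2).
  s_3 = 1 + 1 + 0 + 0 + 0 + 1 + 1 + 0 = 4 ≡ 0 (mod 2).
  s_4 = 1 + 1 + 0 + 0 + 1 + 1 + 0 + 0 = 4 ≡ 0 (mod 2).
s = (0, 1, 0, 0)^T — this equals column 4 of H (binary 0100), so error is at position 4.
Correct: flip bit 4 of r = 111000011010010 to get c = 111100011010010.


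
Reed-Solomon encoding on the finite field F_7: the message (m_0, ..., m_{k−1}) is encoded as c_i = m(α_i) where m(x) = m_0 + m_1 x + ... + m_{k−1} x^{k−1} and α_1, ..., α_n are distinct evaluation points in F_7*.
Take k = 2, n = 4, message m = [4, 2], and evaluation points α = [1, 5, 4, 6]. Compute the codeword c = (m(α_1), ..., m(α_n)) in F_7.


c = [6, 0, 5, 2]

Message polynomial: m(x) = 4 + 2·x (mod 7).
For each evaluation point α_i, compute m(α_i) mod 7:
  α_1 = 1: Horner steps 2 → 6, so m(1) = 6.
  α_2 = 5: Horner steps 2 → 0, so m(5) = 0.
  α_3 = 4: Horner steps 2 → 5, so m(4) = 5.
  α_4 = 6: Horner steps 2 → 2, so m(6) = 2.
Codeword c = [6, 0, 5, 2] ∈ F_7^4.


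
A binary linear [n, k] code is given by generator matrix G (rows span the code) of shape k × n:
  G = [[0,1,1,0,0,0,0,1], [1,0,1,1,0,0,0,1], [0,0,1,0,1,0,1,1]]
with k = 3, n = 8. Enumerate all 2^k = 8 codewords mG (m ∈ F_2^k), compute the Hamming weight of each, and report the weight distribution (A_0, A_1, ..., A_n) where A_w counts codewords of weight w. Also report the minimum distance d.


Weight distribution: A_0 = 1, A_3 = 3, A_4 = 3, A_7 = 1. Minimum distance d = 3.

Enumerate all 2^3 = 8 messages m ∈ F_2^3.
For each, compute codeword c = mG in F_2^8, then tally its weight.
  m = 000 → c = 00000000, weight = 0.
  m = 100 → c = 01100001, weight = 3.
  m = 010 → c = 10110001, weight = 4.
  m = 110 → c = 11010000, weight = 3.
  m = 001 → c = 00101011, weight = 4.
  m = 101 → c = 01001010, weight = 3.
  m = 011 → c = 10011010, weight = 4.
  m = 111 → c = 11111011, weight = 7.
Tally weights:
  weight 0: 1 codewords.
  weight 3: 3 codewords.
  weight 4: 3 codewords.
  weight 7: 1 codewords.
Minimum distance d = smallest w > 0 with A_w > 0 = 3.
Sanity: Σ A_w = 8 = 2^3 = 8 ✓.


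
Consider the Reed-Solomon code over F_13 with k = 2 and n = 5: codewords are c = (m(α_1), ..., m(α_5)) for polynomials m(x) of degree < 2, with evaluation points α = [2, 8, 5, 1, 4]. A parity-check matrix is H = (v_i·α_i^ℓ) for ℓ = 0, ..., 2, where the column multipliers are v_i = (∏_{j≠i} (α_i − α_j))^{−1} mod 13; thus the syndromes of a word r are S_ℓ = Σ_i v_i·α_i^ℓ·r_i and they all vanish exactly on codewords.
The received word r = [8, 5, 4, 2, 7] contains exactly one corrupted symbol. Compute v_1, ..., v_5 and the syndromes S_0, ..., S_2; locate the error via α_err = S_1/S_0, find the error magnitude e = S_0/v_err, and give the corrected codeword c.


S = (10, 11, 3), error at position 3, error magnitude e = 4, c = [8, 5, 0, 2, 7].

Step 1: column multipliers v_i = (∏_{j≠i}(α_i − α_j))^{−1} mod 13.
  i = 1 (α = 2): (2−8)(2−5)(2−1)(2−4) = (−6)·(−3)·1·(−2) = −36 ≡ 3, so v_1 = 3^{−1} = 9 (mod 13).
  i = 2 (α = 8): (8−2)(8−5)(8−1)(8−4) = 6·3·7·4 = 504 ≡ 10, so v_2 = 10^{−1} = 4 (mod 13).
  i = 3 (α = 5): (5−2)(5−8)(5−1)(5−4) = 3·(−3)·4·1 = −36 ≡ 3, so v_3 = 3^{−1} = 9 (mod 13).
  i = 4 (α = 1): (1−2)(1−8)(1−5)(1−4) = (−1)·(−7)·(−4)·(−3) = 84 ≡ 6, so v_4 = 6^{−1} = 11 (mod 13).
  i = 5 (α = 4): (4−2)(4−8)(4−5)(4−1) = 2·(−4)·(−1)·3 = 24 ≡ 11, so v_5 = 11^{−1} = 6 (mod 13).
  v = [9, 4, 9, 11, 6].
Step 2: syndromes of r = [8, 5, 4, 2, 7] (all sums mod 13).
  S_0 = Σ v_i r_i = 9·8 + 4·5 + 9·4 + 11·2 + 6·7 = 192 ≡ 10.
  S_1 = Σ v_i α_i r_i = 9·2·8 + 4·8·5 + 9·5·4 + 11·1·2 + 6·4·7 = 674 ≡ 11.
  α_i^2 mod 13 = [4, 12, 12, 1, 3].
  S_2 = Σ v_i α_i^2 r_i = 9·4·8 + 4·12·5 + 9·12·4 + 11·1·2 + 6·3·7 = 1108 ≡ 3.
  S = (10, 11, 3) ≠ 0, so r is not a codeword (an error is present).
Step 3: locate the error. For a single error e at position i, S_ℓ = v_i·e·α_i^ℓ, so α_err = S_1/S_0.
  S_0^{−1} = 10^{−1} = 4 (mod 13), so α_err = 11·4 = 44 ≡ 5 = α_3. Error position i = 3.
  Consistency check: S_2/S_1 = 3·6 = 18 ≡ 5 = α_err ✓ (single-error assumption holds).
Step 4: error magnitude e = S_0/v_3 = S_0·∏_{j≠3}(α_3 − α_j) = 10·3 = 30 ≡ 4 (mod 13).
Step 5: correct position 3: c_3 = r_3 − e = 4 − 4 ≡ 0 (mod 13). Hence c = [8, 5, 0, 2, 7].
  Check: interpolating c through the α_i gives m(x) = 9 + 6·x (degree < 2) with m(α_i) = c_i for every i, so c is indeed a codeword.


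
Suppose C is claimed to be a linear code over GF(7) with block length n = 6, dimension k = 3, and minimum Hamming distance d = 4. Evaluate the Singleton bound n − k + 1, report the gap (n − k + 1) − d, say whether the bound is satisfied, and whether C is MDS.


Singleton RHS = n − k + 1 = 4, slack = 0, bound satisfied, MDS.

Singleton bound: d ≤ n − k + 1.
Here n = 6, k = 3, so n − k + 1 = 4.
Given d = 4, check d ≤ 4: YES.
Slack = (n − k + 1) − d = 0.
The code is MDS (slack = 0).
Description: the claimed parameters are [6, 3, 4]_7; such a code would be MDS (meets Singleton bound).


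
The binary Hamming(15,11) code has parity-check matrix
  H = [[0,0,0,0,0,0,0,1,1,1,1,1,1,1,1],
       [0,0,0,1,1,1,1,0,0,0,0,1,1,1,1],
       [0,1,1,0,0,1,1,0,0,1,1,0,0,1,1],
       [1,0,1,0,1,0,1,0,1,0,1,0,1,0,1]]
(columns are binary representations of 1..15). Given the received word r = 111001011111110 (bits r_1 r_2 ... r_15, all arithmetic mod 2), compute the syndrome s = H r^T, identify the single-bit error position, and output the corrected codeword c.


s = (1, 0, 0, 1)^T, error position = 9, corrected codeword c = 111001010111110

Compute s = H r^T mod 2 one row at a time:
  s_1 = 1 + 1 + 1 + 1 + 1 + 1 + 1 + 0 = 7 ≡ 1 (mod 2).
  s_2 = 0 + 0 + 1 + 0 + 1 + 1 + 1 + 0 = 4 ≡ 0 (mod 2).
  s_3 = 1 + 1 + 1 + 0 + 1 + 1 + 1 + 0 = 6 ≡ 0 (mod 2).
  s_4 = 1 + 1 + 0 + 0 + 1 + 1 + 1 + 0 = 5 ≡ 1 (mod 2).
s = (1, 0, 0, 1)^T — this equals column 9 of H (binary 1001), so error is at position 9.
Correct: flip bit 9 of r = 111001011111110 to get c = 111001010111110.


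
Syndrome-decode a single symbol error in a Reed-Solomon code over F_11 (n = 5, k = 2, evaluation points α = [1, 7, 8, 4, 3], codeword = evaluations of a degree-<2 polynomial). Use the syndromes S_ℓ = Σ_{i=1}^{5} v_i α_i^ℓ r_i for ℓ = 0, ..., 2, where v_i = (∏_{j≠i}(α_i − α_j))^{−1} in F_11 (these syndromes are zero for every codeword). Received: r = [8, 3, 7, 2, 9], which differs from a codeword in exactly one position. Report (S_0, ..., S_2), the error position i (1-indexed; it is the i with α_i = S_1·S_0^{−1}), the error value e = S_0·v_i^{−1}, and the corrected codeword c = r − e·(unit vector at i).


S = (4, 4, 4), error at position 1, error magnitude e = 7, c = [1, 3, 7, 2, 9].

Step 1: column multipliers v_i = (∏_{j≠i}(α_i − α_j))^{−1} mod 11.
  i = 1 (α = 1): (1−7)(1−8)(1−4)(1−3) = (−6)·(−7)·(−3)·(−2) = 252 ≡ 10, so v_1 = 10^{−1} = 10 (mod 11).
  i = 2 (α = 7): (7−1)(7−8)(7−4)(7−3) = 6·(−1)·3·4 = −72 ≡ 5, so v_2 = 5^{−1} = 9 (mod 11).
  i = 3 (α = 8): (8−1)(8−7)(8−4)(8−3) = 7·1·4·5 = 140 ≡ 8, so v_3 = 8^{−1} = 7 (mod 11).
  i = 4 (α = 4): (4−1)(4−7)(4−8)(4−3) = 3·(−3)·(−4)·1 = 36 ≡ 3, so v_4 = 3^{−1} = 4 (mod 11).
  i = 5 (α = 3): (3−1)(3−7)(3−8)(3−4) = 2·(−4)·(−5)·(−1) = −40 ≡ 4, so v_5 = 4^{−1} = 3 (mod 11).
  v = [10, 9, 7, 4, 3].
Step 2: syndromes of r = [8, 3, 7, 2, 9] (all sums mod 11).
  S_0 = Σ v_i r_i = 10·8 + 9·3 + 7·7 + 4·2 + 3·9 = 191 ≡ 4.
  S_1 = Σ v_i α_i r_i = 10·1·8 + 9·7·3 + 7·8·7 + 4·4·2 + 3·3·9 = 774 ≡ 4.
  α_i^2 mod 11 = [1, 5, 9, 5, 9].
  S_2 = Σ v_i α_i^2 r_i = 10·1·8 + 9·5·3 + 7·9·7 + 4·5·2 + 3·9·9 = 939 ≡ 4.
  S = (4, 4, 4) ≠ 0, so r is not a codeword (an error is present).
Step 3: locate the error. For a single error e at position i, S_ℓ = v_i·e·α_i^ℓ, so α_err = S_1/S_0.
  S_0^{−1} = 4^{−1} = 3 (mod 11), so α_err = 4·3 = 12 ≡ 1 = α_1. Error position i = 1.
  Consistency check: S_2/S_1 = 4·3 = 12 ≡ 1 = α_err ✓ (single-error assumption holds).
Step 4: error magnitude e = S_0/v_1 = S_0·∏_{j≠1}(α_1 − α_j) = 4·10 = 40 ≡ 7 (mod 11).
Step 5: correct position 1: c_1 = r_1 − e = 8 − 7 ≡ 1 (mod 11). Hence c = [1, 3, 7, 2, 9].
  Check: interpolating c through the α_i gives m(x) = 8 + 4·x (degree < 2) with m(α_i) = c_i for every i, so c is indeed a codeword.


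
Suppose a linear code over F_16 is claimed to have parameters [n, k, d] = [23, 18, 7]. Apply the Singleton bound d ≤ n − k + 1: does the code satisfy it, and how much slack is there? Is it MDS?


Singleton RHS = n − k + 1 = 6, slack = -1, bound violated (no such code; not MDS).

Singleton bound: d ≤ n − k + 1.
Here n = 23, k = 18, so n − k + 1 = 6.
Given d = 7, check d ≤ 6: NO.
Slack = (n − k + 1) − d = -1.
The slack is negative: d = 7 exceeds n − k + 1 = 6 by 1, so the Singleton bound is violated and no linear [23, 18, 7]_16 code can exist. In particular it is not MDS (MDS requires d = n − k + 1 exactly).
Description: the claimed parameters are [23, 18, 7]_16; such a code would be impossible (violates the Singleton bound).


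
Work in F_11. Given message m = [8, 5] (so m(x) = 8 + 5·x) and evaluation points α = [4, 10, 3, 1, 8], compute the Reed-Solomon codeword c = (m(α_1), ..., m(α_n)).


c = [6, 3, 1, 2, 4]

Message polynomial: m(x) = 8 + 5·x (mod 11).
For each evaluation point α_i, compute m(α_i) mod 11:
  α_1 = 4: Horner steps 5 → 6, so m(4) = 6.
  α_2 = 10: Horner steps 5 → 3, so m(10) = 3.
  α_3 = 3: Horner steps 5 → 1, so m(3) = 1.
  α_4 = 1: Horner steps 5 → 2, so m(1) = 2.
  α_5 = 8: Horner steps 5 → 4, so m(8) = 4.
Codeword c = [6, 3, 1, 2, 4] ∈ F_11^5.


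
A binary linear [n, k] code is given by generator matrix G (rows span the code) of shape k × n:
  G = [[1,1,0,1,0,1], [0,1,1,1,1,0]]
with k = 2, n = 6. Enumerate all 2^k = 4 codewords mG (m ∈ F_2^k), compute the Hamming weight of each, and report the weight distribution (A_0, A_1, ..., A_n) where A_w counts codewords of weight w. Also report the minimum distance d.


Weight distribution: A_0 = 1, A_4 = 3. Minimum distance d = 4.

Enumerate all 2^2 = 4 messages m ∈ F_2^2.
For each, compute codeword c = mG in F_2^6, then tally its weight.
  m = 00 → c = 000000, weight = 0.
  m = 10 → c = 110101, weight = 4.
  m = 01 → c = 011110, weight = 4.
  m = 11 → c = 101011, weight = 4.
Tally weights:
  weight 0: 1 codewords.
  weight 4: 3 codewords.
Minimum distance d = smallest w > 0 with A_w > 0 = 4.
Sanity: Σ A_w = 4 = 2^2 = 4 ✓.


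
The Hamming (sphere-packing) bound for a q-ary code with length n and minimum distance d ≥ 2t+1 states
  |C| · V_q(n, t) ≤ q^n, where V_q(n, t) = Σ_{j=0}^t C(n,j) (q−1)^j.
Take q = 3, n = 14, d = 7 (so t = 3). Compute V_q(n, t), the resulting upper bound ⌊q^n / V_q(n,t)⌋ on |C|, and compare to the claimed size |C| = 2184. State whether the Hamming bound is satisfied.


V_q(n, t) = 3305, q^n = 4782969, Hamming bound = 1447, |C| = 2184 > bound (violated).

Step 1: Compute V_q(n, t) = Σ_{j=0}^3 C(n, j) (q−1)^j.
  j = 0: C(14,0)·(2)^0 = 1·1 = 1.
  j = 1: C(14,1)·(2)^1 = 14·2 = 28.
  j = 2: C(14,2)·(2)^2 = 91·4 = 364.
  j = 3: C(14,3)·(2)^3 = 364·8 = 2912.
  V_q(n, t) = 1 + 28 + 364 + 2912 = 3305.
Step 2: q^n = 3^14 = 4782969.
Step 3: Hamming bound ⌊q^n / V_q(n,t)⌋ = ⌊4782969/3305⌋ = 1447.
Step 4: Compare |C| = 2184 to 1447: violated.
The claimed |C| lies above the Hamming bound, so no 3-ary code of length 14 with d ≥ 7 can have 2184 codewords.


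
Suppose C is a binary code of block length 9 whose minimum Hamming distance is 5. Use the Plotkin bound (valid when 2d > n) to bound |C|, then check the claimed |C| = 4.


Plotkin bound M ≤ 10; given |C| = 4 ≤ bound (satisfied).

Check applicability: 2d = 10, n = 9.
2d − n = 1 > 0, so Plotkin applies.
Compute d/(2d−n) = 5/1 ≈ 5.0000.
⌊d/(2d−n)⌋ = 5.
Plotkin bound: M ≤ 2·5 = 10.
Given |C| = 4, check: satisfied.
This |C| is below the Plotkin bound.


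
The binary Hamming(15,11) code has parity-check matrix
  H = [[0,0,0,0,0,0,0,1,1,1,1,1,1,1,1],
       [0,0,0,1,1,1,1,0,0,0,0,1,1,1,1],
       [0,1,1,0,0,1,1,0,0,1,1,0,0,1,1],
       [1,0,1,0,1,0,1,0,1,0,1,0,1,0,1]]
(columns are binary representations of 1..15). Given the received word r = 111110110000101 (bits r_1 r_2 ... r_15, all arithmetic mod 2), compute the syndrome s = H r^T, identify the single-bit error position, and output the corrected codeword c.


s = (1, 1, 0, 0)^T, error position = 12, corrected codeword c = 111110110001101

Compute s = H r^T mod 2 one row at a time:
  s_1 = 1 + 0 + 0 + 0 + 0 + 1 + 0 + 1 = 3 ≡ 1 (mod 2).
  s_2 = 1 + 1 + 0 + 1 + 0 + 1 + 0 + 1 = 5 ≡ 1 (mod 2).
  s_3 = 1 + 1 + 0 + 1 + 0 + 0 + 0 + 1 = 4 ≡ 0 (mod 2).
  s_4 = 1 + 1 + 1 + 1 + 0 + 0 + 1 + 1 = 6 ≡ 0 (mod 2).
s = (1, 1, 0, 0)^T — this equals column 12 of H (binary 1100), so error is at position 12.
Correct: flip bit 12 of r = 111110110000101 to get c = 111110110001101.


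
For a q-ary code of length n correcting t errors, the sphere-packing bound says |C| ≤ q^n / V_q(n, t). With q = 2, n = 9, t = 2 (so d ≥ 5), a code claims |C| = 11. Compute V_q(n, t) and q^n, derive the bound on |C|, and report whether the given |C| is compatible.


V_q(n, t) = 46, q^n = 512, Hamming bound = 11, |C| = 11 ≤ bound (satisfied).

Step 1: Compute V_q(n, t) = Σ_{j=0}^2 C(n, j) (q−1)^j.
  j = 0: C(9,0)·(1)^0 = 1·1 = 1.
  j = 1: C(9,1)·(1)^1 = 9·1 = 9.
  j = 2: C(9,2)·(1)^2 = 36·1 = 36.
  V_q(n, t) = 1 + 9 + 36 = 46.
Step 2: q^n = 2^9 = 512.
Step 3: Hamming bound ⌊q^n / V_q(n,t)⌋ = ⌊512/46⌋ = 11.
Step 4: Compare |C| = 11 to 11: satisfied.
The claimed |C| lies at the Hamming bound (tight).


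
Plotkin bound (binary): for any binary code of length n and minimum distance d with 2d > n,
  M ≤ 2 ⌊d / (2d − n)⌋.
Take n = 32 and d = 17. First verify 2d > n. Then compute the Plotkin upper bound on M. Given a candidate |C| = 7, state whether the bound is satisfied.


Plotkin bound M ≤ 16; given |C| = 7 ≤ bound (satisfied).

Check applicability: 2d = 34, n = 32.
2d − n = 2 > 0, so Plotkin applies.
Compute d/(2d−n) = 17/2 ≈ 8.5000.
⌊d/(2d−n)⌋ = 8.
Plotkin bound: M ≤ 2·8 = 16.
Given |C| = 7, check: satisfied.
This |C| is below the Plotkin bound.


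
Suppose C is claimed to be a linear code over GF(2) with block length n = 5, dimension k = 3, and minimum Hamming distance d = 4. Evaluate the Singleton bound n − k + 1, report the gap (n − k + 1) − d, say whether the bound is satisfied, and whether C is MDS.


Singleton RHS = n − k + 1 = 3, slack = -1, bound violated (no such code; not MDS).

Singleton bound: d ≤ n − k + 1.
Here n = 5, k = 3, so n − k + 1 = 3.
Given d = 4, check d ≤ 3: NO.
Slack = (n − k + 1) − d = -1.
The slack is negative: d = 4 exceeds n − k + 1 = 3 by 1, so the Singleton bound is violated and no linear [5, 3, 4]_2 code can exist. In particular it is not MDS (MDS requires d = n − k + 1 exactly).
Description: the claimed parameters are [5, 3, 4]_2; such a code would be impossible (violates the Singleton bound).


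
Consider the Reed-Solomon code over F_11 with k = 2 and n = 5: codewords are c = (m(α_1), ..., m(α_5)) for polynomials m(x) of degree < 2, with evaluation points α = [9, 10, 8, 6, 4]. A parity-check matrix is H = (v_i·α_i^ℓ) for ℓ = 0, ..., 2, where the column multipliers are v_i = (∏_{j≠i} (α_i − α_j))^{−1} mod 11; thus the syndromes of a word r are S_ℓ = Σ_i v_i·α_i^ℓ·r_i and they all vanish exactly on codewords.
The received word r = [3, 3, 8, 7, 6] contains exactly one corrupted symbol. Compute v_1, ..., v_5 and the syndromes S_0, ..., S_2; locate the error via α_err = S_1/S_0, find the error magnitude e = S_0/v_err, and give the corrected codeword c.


S = (4, 7, 4), error at position 2, error magnitude e = 5, c = [3, 9, 8, 7, 6].

Step 1: column multipliers v_i = (∏_{j≠i}(α_i − α_j))^{−1} mod 11.
  i = 1 (α = 9): (9−10)(9−8)(9−6)(9−4) = (−1)·1·3·5 = −15 ≡ 7, so v_1 = 7^{−1} = 8 (mod 11).
  i = 2 (α = 10): (10−9)(10−8)(10−6)(10−4) = 1·2·4·6 = 48 ≡ 4, so v_2 = 4^{−1} = 3 (mod 11).
  i = 3 (α = 8): (8−9)(8−10)(8−6)(8−4) = (−1)·(−2)·2·4 = 16 ≡ 5, so v_3 = 5^{−1} = 9 (mod 11).
  i = 4 (α = 6): (6−9)(6−10)(6−8)(6−4) = (−3)·(−4)·(−2)·2 = −48 ≡ 7, so v_4 = 7^{−1} = 8 (mod 11).
  i = 5 (α = 4): (4−9)(4−10)(4−8)(4−6) = (−5)·(−6)·(−4)·(−2) = 240 ≡ 9, so v_5 = 9^{−1} = 5 (mod 11).
  v = [8, 3, 9, 8, 5].
Step 2: syndromes of r = [3, 3, 8, 7, 6] (all sums mod 11).
  S_0 = Σ v_i r_i = 8·3 + 3·3 + 9·8 + 8·7 + 5·6 = 191 ≡ 4.
  S_1 = Σ v_i α_i r_i = 8·9·3 + 3·10·3 + 9·8·8 + 8·6·7 + 5·4·6 = 1338 ≡ 7.
  α_i^2 mod 11 = [4, 1, 9, 3, 5].
  S_2 = Σ v_i α_i^2 r_i = 8·4·3 + 3·1·3 + 9·9·8 + 8·3·7 + 5·5·6 = 1071 ≡ 4.
  S = (4, 7, 4) ≠ 0, so r is not a codeword (an error is present).
Step 3: locate the error. For a single error e at position i, S_ℓ = v_i·e·α_i^ℓ, so α_err = S_1/S_0.
  S_0^{−1} = 4^{−1} = 3 (mod 11), so α_err = 7·3 = 21 ≡ 10 = α_2. Error position i = 2.
  Consistency check: S_2/S_1 = 4·8 = 32 ≡ 10 = α_err ✓ (single-error assumption holds).
Step 4: error magnitude e = S_0/v_2 = S_0·∏_{j≠2}(α_2 − α_j) = 4·4 = 16 ≡ 5 (mod 11).
Step 5: correct position 2: c_2 = r_2 − e = 3 − 5 ≡ 9 (mod 11). Hence c = [3, 9, 8, 7, 6].
  Check: interpolating c through the α_i gives m(x) = 4 + 6·x (degree < 2) with m(α_i) = c_i for every i, so c is indeed a codeword.


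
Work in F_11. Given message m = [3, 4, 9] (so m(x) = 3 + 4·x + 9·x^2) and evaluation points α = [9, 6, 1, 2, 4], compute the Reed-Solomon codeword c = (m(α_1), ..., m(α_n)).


c = [9, 10, 5, 3, 9]

Message polynomial: m(x) = 3 + 4·x + 9·x^2 (mod 11).
For each evaluation point α_i, compute m(α_i) mod 11:
  α_1 = 9: Horner steps 9 → 8 → 9, so m(9) = 9.
  α_2 = 6: Horner steps 9 → 3 → 10, so m(6) = 10.
  α_3 = 1: Horner steps 9 → 2 → 5, so m(1) = 5.
  α_4 = 2: Horner steps 9 → 0 → 3, so m(2) = 3.
  α_5 = 4: Horner steps 9 → 7 → 9, so m(4) = 9.
Codeword c = [9, 10, 5, 3, 9] ∈ F_11^5.


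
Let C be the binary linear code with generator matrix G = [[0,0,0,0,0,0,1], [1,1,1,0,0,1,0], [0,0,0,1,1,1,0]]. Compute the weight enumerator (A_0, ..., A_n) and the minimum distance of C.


Weight distribution: A_0 = 1, A_1 = 1, A_3 = 1, A_4 = 2, A_5 = 2, A_6 = 1. Minimum distance d = 1.

Enumerate all 2^3 = 8 messages m ∈ F_2^3.
For each, compute codeword c = mG in F_2^7, then tally its weight.
  m = 000 → c = 0000000, weight = 0.
  m = 100 → c = 0000001, weight = 1.
  m = 010 → c = 1110010, weight = 4.
  m = 110 → c = 1110011, weight = 5.
  m = 001 → c = 0001110, weight = 3.
  m = 101 → c = 0001111, weight = 4.
  m = 011 → c = 1111100, weight = 5.
  m = 111 → c = 1111101, weight = 6.
Tally weights:
  weight 0: 1 codewords.
  weight 1: 1 codewords.
  weight 3: 1 codewords.
  weight 4: 2 codewords.
  weight 5: 2 codewords.
  weight 6: 1 codewords.
Minimum distance d = smallest w > 0 with A_w > 0 = 1.
Sanity: Σ A_w = 8 = 2^3 = 8 ✓.


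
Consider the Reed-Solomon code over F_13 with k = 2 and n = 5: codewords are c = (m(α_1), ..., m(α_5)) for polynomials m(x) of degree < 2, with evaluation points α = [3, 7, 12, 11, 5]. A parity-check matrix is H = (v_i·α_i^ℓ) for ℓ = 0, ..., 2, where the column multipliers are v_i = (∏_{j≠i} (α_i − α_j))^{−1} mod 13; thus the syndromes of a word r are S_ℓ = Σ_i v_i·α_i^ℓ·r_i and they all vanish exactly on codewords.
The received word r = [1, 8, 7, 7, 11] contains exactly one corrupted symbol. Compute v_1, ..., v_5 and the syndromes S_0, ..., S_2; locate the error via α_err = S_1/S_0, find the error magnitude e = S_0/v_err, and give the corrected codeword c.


S = (6, 1, 11), error at position 4, error magnitude e = 5, c = [1, 8, 7, 2, 11].

Step 1: column multipliers v_i = (∏_{j≠i}(α_i − α_j))^{−1} mod 13.
  i = 1 (α = 3): (3−7)(3−12)(3−11)(3−5) = (−4)·(−9)·(−8)·(−2) = 576 ≡ 4, so v_1 = 4^{−1} = 10 (mod 13).
  i = 2 (α = 7): (7−3)(7−12)(7−11)(7−5) = 4·(−5)·(−4)·2 = 160 ≡ 4, so v_2 = 4^{−1} = 10 (mod 13).
  i = 3 (α = 12): (12−3)(12−7)(12−11)(12−5) = 9·5·1·7 = 315 ≡ 3, so v_3 = 3^{−1} = 9 (mod 13).
  i = 4 (α = 11): (11−3)(11−7)(11−12)(11−5) = 8·4·(−1)·6 = −192 ≡ 3, so v_4 = 3^{−1} = 9 (mod 13).
  i = 5 (α = 5): (5−3)(5−7)(5−12)(5−11) = 2·(−2)·(−7)·(−6) = −168 ≡ 1, so v_5 = 1^{−1} = 1 (mod 13).
  v = [10, 10, 9, 9, 1].
Step 2: syndromes of r = [1, 8, 7, 7, 11] (all sums mod 13).
  S_0 = Σ v_i r_i = 10·1 + 10·8 + 9·7 + 9·7 + 1·11 = 227 ≡ 6.
  S_1 = Σ v_i α_i r_i = 10·3·1 + 10·7·8 + 9·12·7 + 9·11·7 + 1·5·11 = 2094 ≡ 1.
  α_i^2 mod 13 = [9, 10, 1, 4, 12].
  S_2 = Σ v_i α_i^2 r_i = 10·9·1 + 10·10·8 + 9·1·7 + 9·4·7 + 1·12·11 = 1337 ≡ 11.
  S = (6, 1, 11) ≠ 0, so r is not a codeword (an error is present).
Step 3: locate the error. For a single error e at position i, S_ℓ = v_i·e·α_i^ℓ, so α_err = S_1/S_0.
  S_0^{−1} = 6^{−1} = 11 (mod 13), so α_err = 1·11 = 11 ≡ 11 = α_4. Error position i = 4.
  Consistency check: S_2/S_1 = 11·1 = 11 ≡ 11 = α_err ✓ (single-error assumption holds).
Step 4: error magnitude e = S_0/v_4 = S_0·∏_{j≠4}(α_4 − α_j) = 6·3 = 18 ≡ 5 (mod 13).
Step 5: correct position 4: c_4 = r_4 − e = 7 − 5 ≡ 2 (mod 13). Hence c = [1, 8, 7, 2, 11].
  Check: interpolating c through the α_i gives m(x) = 12 + 5·x (degree < 2) with m(α_i) = c_i for every i, so c is indeed a codeword.


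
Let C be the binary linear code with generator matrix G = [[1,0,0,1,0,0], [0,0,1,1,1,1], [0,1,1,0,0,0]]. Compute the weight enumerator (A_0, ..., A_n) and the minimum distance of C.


Weight distribution: A_0 = 1, A_2 = 2, A_4 = 5. Minimum distance d = 2.

Enumerate all 2^3 = 8 messages m ∈ F_2^3.
For each, compute codeword c = mG in F_2^6, then tally its weight.
  m = 000 → c = 000000, weight = 0.
  m = 100 → c = 100100, weight = 2.
  m = 010 → c = 001111, weight = 4.
  m = 110 → c = 101011, weight = 4.
  m = 001 → c = 011000, weight = 2.
  m = 101 → c = 111100, weight = 4.
  m = 011 → c = 010111, weight = 4.
  m = 111 → c = 110011, weight = 4.
Tally weights:
  weight 0: 1 codewords.
  weight 2: 2 codewords.
  weight 4: 5 codewords.
Minimum distance d = smallest w > 0 with A_w > 0 = 2.
Sanity: Σ A_w = 8 = 2^3 = 8 ✓.


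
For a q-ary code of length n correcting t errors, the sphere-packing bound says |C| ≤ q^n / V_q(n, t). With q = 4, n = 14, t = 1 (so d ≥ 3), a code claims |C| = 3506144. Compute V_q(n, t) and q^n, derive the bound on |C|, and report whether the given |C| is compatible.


V_q(n, t) = 43, q^n = 268435456, Hamming bound = 6242685, |C| = 3506144 ≤ bound (satisfied).

Step 1: Compute V_q(n, t) = Σ_{j=0}^1 C(n, j) (q−1)^j.
  j = 0: C(14,0)·(3)^0 = 1·1 = 1.
  j = 1: C(14,1)·(3)^1 = 14·3 = 42.
  V_q(n, t) = 1 + 42 = 43.
Step 2: q^n = 4^14 = 268435456.
Step 3: Hamming bound ⌊q^n / V_q(n,t)⌋ = ⌊268435456/43⌋ = 6242685.
Step 4: Compare |C| = 3506144 to 6242685: satisfied.
The claimed |C| lies below the Hamming bound.


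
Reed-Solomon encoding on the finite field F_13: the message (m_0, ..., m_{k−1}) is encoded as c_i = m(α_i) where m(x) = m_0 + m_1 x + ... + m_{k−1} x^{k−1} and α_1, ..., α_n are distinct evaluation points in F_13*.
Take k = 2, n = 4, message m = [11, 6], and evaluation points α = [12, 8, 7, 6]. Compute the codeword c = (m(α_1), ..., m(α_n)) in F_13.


c = [5, 7, 1, 8]

Message polynomial: m(x) = 11 + 6·x (mod 13).
For each evaluation point α_i, compute m(α_i) mod 13:
  α_1 = 12: Horner steps 6 → 5, so m(12) = 5.
  α_2 = 8: Horner steps 6 → 7, so m(8) = 7.
  α_3 = 7: Horner steps 6 → 1, so m(7) = 1.
  α_4 = 6: Horner steps 6 → 8, so m(6) = 8.
Codeword c = [5, 7, 1, 8] ∈ F_13^4.


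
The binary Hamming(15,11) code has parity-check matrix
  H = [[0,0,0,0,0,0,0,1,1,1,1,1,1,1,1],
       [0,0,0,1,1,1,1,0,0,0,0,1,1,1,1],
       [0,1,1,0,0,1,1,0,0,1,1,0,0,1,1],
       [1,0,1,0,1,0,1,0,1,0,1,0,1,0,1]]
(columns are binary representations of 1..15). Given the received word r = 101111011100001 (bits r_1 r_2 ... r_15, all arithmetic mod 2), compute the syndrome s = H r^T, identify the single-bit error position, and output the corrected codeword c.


s = (0, 0, 0, 1)^T, error position = 1, corrected codeword c = 001111011100001

Compute s = H r^T mod 2 one row at a time:
  s_1 = 1 + 1 + 1 + 0 + 0 + 0 + 0 + 1 = 4 ≡ 0 (mod 2).
  s_2 = 1 + 1 + 1 + 0 + 0 + 0 + 0 + 1 = 4 ≡ 0 (mod 2).
  s_3 = 0 + 1 + 1 + 0 + 1 + 0 + 0 + 1 = 4 ≡ 0 (mod 2).
  s_4 = 1 + 1 + 1 + 0 + 1 + 0 + 0 + 1 = 5 ≡ 1 (mod 2).
s = (0, 0, 0, 1)^T — this equals column 1 of H (binary 0001), so error is at position 1.
Correct: flip bit 1 of r = 101111011100001 to get c = 001111011100001.


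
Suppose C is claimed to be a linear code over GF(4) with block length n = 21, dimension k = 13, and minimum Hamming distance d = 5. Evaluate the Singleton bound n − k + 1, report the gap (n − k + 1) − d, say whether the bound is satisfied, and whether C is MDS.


Singleton RHS = n − k + 1 = 9, slack = 4, bound satisfied, not MDS.

Singleton bound: d ≤ n − k + 1.
Here n = 21, k = 13, so n − k + 1 = 9.
Given d = 5, check d ≤ 9: YES.
Slack = (n − k + 1) − d = 4.
The code is NOT MDS (slack = 4 > 0).
Description: the claimed parameters are [21, 13, 5]_4; such a code would be non-MDS.


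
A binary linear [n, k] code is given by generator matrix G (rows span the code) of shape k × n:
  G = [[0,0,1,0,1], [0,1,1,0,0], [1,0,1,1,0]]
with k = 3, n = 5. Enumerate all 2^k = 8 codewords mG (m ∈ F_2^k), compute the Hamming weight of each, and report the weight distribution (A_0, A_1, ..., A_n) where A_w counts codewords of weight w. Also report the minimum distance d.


Weight distribution: A_0 = 1, A_2 = 3, A_3 = 3, A_5 = 1. Minimum distance d = 2.

Enumerate all 2^3 = 8 messages m ∈ F_2^3.
For each, compute codeword c = mG in F_2^5, then tally its weight.
  m = 000 → c = 00000, weight = 0.
  m = 100 → c = 00101, weight = 2.
  m = 010 → c = 01100, weight = 2.
  m = 110 → c = 01001, weight = 2.
  m = 001 → c = 10110, weight = 3.
  m = 101 → c = 10011, weight = 3.
  m = 011 → c = 11010, weight = 3.
  m = 111 → c = 11111, weight = 5.
Tally weights:
  weight 0: 1 codewords.
  weight 2: 3 codewords.
  weight 3: 3 codewords.
  weight 5: 1 codewords.
Minimum distance d = smallest w > 0 with A_w > 0 = 2.
Sanity: Σ A_w = 8 = 2^3 = 8 ✓.
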